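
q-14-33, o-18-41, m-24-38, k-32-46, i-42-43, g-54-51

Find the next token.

Letter: letters move back 2 places in the alphabet, so q, o, m, k, i, g → e.
Second component: differences are 4, 6, 8, … (increasing by 2 each time); 14, 18, 24, 32, 42, 54 → 68.
Third component: alternating steps +8, −3, +8, −3, …; 33, 41, 38, 46, 43, 51 → 48.
Putting it together: e-68-48.

e-68-48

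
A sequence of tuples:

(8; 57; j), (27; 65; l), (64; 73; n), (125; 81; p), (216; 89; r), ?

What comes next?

(343; 97; t)

First entry: perfect cubes: 2³, 3³, 4³, …; 8, 27, 64, 125, 216 → 343.
Second entry: 57, 65, 73, 81, 89 → 97 (+8 each step).
Letter: j, l, n, p, r → t (letters move forward 2 places in the alphabet).
Putting it together: (343; 97; t).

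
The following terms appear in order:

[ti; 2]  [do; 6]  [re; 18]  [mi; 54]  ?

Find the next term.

For the note, runs through the solfège scale do→ti: ti, do, re, mi → fa.
Second component — ×3 each step: 2, 6, 18, 54 → 162.
So the next term is [fa; 162].

[fa; 162]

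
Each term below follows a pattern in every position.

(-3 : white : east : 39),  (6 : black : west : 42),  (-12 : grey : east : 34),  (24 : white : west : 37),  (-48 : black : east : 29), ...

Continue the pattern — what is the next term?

(96 : grey : west : 32)

First part: -3, 6, -12, 24, -48 → 96 (×(-2) each step).
Shade: white, black, grey, white, black → grey (repeats white → black → grey).
Direction goes east, west, east, west, east → west (alternates east ↔ west).
Fourth part: alternating steps +3, −8, +3, −8, …; 39, 42, 34, 37, 29 → 32.
So the next term is (96 : grey : west : 32).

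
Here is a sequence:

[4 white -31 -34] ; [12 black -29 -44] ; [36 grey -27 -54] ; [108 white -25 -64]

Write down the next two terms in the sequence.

For the first slot, ×3 each step: 4, 12, 36, 108 → 324 → 972.
Shade goes white, black, grey, white → black → grey (repeats white → black → grey).
Third slot goes -31, -29, -27, -25 → -23 → -21 (+2 each step).
Fourth slot goes -34, -44, -54, -64 → -74 → -84 (−10 each step).
So the next two terms are [324 black -23 -74] and [972 grey -21 -84].

[324 black -23 -74], [972 grey -21 -84]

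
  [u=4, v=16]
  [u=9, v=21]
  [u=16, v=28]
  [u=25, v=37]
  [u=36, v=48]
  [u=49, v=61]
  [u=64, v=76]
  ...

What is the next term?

[u=81, v=93]

U — perfect squares: 2², 3², 4², …: 4, 9, 16, 25, 36, 49, 64 → 81.
For the v, always 12 more than the u: 16, 21, 28, 37, 48, 61, 76 → 93.
Combining the parts gives [u=81, v=93].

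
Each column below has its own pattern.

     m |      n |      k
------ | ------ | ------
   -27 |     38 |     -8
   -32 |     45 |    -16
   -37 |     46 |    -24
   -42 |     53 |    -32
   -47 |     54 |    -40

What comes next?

-52  61  -48

Column m goes -27, -32, -37, -42, -47 → -52 (−5 each step).
Column n: alternating steps +7, +1, +7, +1, …; 38, 45, 46, 53, 54 → 61.
Column k: -8, -16, -24, -32, -40 → -48 (−8 each step).
Putting it together: -52  61  -48.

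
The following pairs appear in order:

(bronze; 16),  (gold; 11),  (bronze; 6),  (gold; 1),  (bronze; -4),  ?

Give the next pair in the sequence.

(gold; -9)

Rank: alternates bronze ↔ gold, so bronze, gold, bronze, gold, bronze → gold.
For the second entry, −5 each step: 16, 11, 6, 1, -4 → -9.
Combining the parts gives (gold; -9).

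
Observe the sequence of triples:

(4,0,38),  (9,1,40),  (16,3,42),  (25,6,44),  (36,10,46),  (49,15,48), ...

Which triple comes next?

First component — perfect squares: 2², 3², 4², …: 4, 9, 16, 25, 36, 49 → 64.
Second component: 0, 1, 3, 6, 10, 15 → 21 (differences are 1, 2, 3, … (increasing by 1 each time)).
Third component: +2 each step; 38, 40, 42, 44, 46, 48 → 50.
So the next triple is (64,21,50).

(64,21,50)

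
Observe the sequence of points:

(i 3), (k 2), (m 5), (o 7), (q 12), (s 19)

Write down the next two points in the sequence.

(u 31), (w 50)

Letter goes i, k, m, o, q, s → u → w (letters move forward 2 places in the alphabet).
Second part: 3, 2, 5, 7, 12, 19 → 31 → 50 (each term is the sum of the two before it).
So the next two points are (u 31) and (w 50).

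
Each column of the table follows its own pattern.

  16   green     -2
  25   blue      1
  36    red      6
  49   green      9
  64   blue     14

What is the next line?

First component — perfect squares: 4², 5², 6², …: 16, 25, 36, 49, 64 → 81.
Colour: green, blue, red, green, blue → red (repeats green → blue → red).
For the third component, alternating steps +3, +5, +3, +5, …: -2, 1, 6, 9, 14 → 17.
So the next line is 81  red  17.

81  red  17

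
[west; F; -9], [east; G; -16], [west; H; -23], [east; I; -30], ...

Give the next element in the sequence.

[west; J; -37]

Direction: alternates west ↔ east, so west, east, west, east → west.
Letter: F, G, H, I → J (letters move forward 1 place in the alphabet).
Third slot: -9, -16, -23, -30 → -37 (−7 each step).
Combining the parts gives [west; J; -37].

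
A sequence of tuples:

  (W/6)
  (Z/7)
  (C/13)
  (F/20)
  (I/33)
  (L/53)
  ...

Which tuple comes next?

(O/86)

For the letter, letters move forward 3 places in the alphabet, wrapping Z→A: W, Z, C, F, I, L → O.
Second entry: each term is the sum of the two before it; 6, 7, 13, 20, 33, 53 → 86.
So the next tuple is (O/86).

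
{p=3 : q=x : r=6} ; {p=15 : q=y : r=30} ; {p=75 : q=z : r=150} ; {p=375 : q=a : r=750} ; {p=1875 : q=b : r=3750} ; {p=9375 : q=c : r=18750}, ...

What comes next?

{p=46875 : q=d : r=93750}

P: ×5 each step; 3, 15, 75, 375, 1875, 9375 → 46875.
Q: letters move forward 1 place in the alphabet, wrapping Z→A; x, y, z, a, b, c → d.
For the r, always 2 × the p: 6, 30, 150, 750, 3750, 18750 → 93750.
Combining the parts gives {p=46875 : q=d : r=93750}.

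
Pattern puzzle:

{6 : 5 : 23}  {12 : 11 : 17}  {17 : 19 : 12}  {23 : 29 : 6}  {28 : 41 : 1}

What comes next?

{34 : 55 : -5}

First value — alternating steps +6, +5, +6, +5, …: 6, 12, 17, 23, 28 → 34.
Second value: differences are 6, 8, 10, … (increasing by 2 each time); 5, 11, 19, 29, 41 → 55.
Third value: together with the first value always sums to 29; 23, 17, 12, 6, 1 → -5.
Putting it together: {34 : 55 : -5}.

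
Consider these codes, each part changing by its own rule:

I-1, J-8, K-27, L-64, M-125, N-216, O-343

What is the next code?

P-512

For the letter, letters move forward 1 place in the alphabet: I, J, K, L, M, N, O → P.
Second component — perfect cubes: 1³, 2³, 3³, …: 1, 8, 27, 64, 125, 216, 343 → 512.
Putting it together: P-512.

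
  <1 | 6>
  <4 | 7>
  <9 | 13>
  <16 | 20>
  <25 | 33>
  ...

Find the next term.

First part: 1, 4, 9, 16, 25 → 36 (perfect squares: 1², 2², 3², …).
Second part — each term is the sum of the two before it: 6, 7, 13, 20, 33 → 53.
Combining the parts gives <36 | 53>.

<36 | 53>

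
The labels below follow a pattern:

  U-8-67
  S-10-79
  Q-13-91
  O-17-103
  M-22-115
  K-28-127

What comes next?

I-35-139

Letter: U, S, Q, O, M, K → I (letters move back 2 places in the alphabet).
Second component: differences are 2, 3, 4, … (increasing by 1 each time), so 8, 10, 13, 17, 22, 28 → 35.
Third component — +12 each step: 67, 79, 91, 103, 115, 127 → 139.
Putting it together: I-35-139.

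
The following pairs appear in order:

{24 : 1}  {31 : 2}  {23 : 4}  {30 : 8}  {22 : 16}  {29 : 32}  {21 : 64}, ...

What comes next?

First part: alternating steps +7, −8, +7, −8, …, so 24, 31, 23, 30, 22, 29, 21 → 28.
For the second part, ×2 each step: 1, 2, 4, 8, 16, 32, 64 → 128.
So the next pair is {28 : 128}.

{28 : 128}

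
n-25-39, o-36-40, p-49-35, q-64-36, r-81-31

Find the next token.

s-100-32

Letter: letters move forward 1 place in the alphabet; n, o, p, q, r → s.
Second component — perfect squares: 5², 6², 7², …: 25, 36, 49, 64, 81 → 100.
Third component: alternating steps +1, −5, +1, −5, …, so 39, 40, 35, 36, 31 → 32.
Combining the parts gives s-100-32.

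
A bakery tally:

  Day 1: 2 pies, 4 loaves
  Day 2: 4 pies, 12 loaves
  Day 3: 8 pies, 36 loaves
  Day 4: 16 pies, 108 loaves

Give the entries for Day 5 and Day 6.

32 pies, 324 loaves; 64 pies, 972 loaves

Pies — ×2 each step: 2, 4, 8, 16 → 32 → 64.
Loaves: ×3 each step, so 4, 12, 36, 108 → 324 → 972.
So the next two rows are 32 pies, 324 loaves and 64 pies, 972 loaves.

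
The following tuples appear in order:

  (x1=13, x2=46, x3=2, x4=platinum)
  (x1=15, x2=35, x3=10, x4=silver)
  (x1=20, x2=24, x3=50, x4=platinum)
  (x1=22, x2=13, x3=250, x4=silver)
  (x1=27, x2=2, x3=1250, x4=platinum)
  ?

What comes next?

(x1=29, x2=-9, x3=6250, x4=silver)

X1 — alternating steps +2, +5, +2, +5, …: 13, 15, 20, 22, 27 → 29.
X2: −11 each step, so 46, 35, 24, 13, 2 → -9.
X3: ×5 each step, so 2, 10, 50, 250, 1250 → 6250.
X4: alternates platinum ↔ silver, so platinum, silver, platinum, silver, platinum → silver.
Putting it together: (x1=29, x2=-9, x3=6250, x4=silver).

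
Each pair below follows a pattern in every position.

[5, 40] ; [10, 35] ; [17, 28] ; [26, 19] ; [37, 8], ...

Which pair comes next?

[50, -5]

First value goes 5, 10, 17, 26, 37 → 50 (differences are 5, 7, 9, … (increasing by 2 each time)).
Second value: 40, 35, 28, 19, 8 → -5 (together with the first value always sums to 45).
Putting it together: [50, -5].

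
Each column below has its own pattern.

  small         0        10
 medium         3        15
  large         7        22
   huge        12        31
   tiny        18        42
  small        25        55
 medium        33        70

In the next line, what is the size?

Size: repeats small → medium → large → huge → tiny, so small, medium, large, huge, tiny, small, medium → large.

large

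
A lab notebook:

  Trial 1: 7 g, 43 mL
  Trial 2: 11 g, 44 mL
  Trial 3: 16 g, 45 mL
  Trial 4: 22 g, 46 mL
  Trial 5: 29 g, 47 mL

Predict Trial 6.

G: 7, 11, 16, 22, 29 → 37 (differences are 4, 5, 6, … (increasing by 1 each time)).
For the mL, +1 each step: 43, 44, 45, 46, 47 → 48.
Putting it together: 37 g, 48 mL.

37 g, 48 mL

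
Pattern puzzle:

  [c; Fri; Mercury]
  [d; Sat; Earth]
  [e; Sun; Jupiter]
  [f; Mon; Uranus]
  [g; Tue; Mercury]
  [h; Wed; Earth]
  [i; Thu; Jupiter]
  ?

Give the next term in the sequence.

Letter: letters move forward 1 place in the alphabet; c, d, e, f, g, h, i → j.
Day: runs through the weekdays Mon→Sun, so Fri, Sat, Sun, Mon, Tue, Wed, Thu → Fri.
For the planet, repeats Mercury → Earth → Jupiter → Uranus: Mercury, Earth, Jupiter, Uranus, Mercury, Earth, Jupiter → Uranus.
So the next term is [j; Fri; Uranus].

[j; Fri; Uranus]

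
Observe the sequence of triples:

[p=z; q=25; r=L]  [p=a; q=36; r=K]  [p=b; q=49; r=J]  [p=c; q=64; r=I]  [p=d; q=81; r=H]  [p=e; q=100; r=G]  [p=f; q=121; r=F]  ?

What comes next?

P: letters move forward 1 place in the alphabet, wrapping Z→A, so z, a, b, c, d, e, f → g.
Q: perfect squares: 5², 6², 7², …; 25, 36, 49, 64, 81, 100, 121 → 144.
R: letters move back 1 place in the alphabet; L, K, J, I, H, G, F → E.
Combining the parts gives [p=g; q=144; r=E].

[p=g; q=144; r=E]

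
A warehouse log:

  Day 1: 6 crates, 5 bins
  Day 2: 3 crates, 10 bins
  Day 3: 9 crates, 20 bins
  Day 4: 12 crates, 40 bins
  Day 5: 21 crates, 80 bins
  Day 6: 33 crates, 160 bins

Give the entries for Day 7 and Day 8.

54 crates, 320 bins; 87 crates, 640 bins

For the crates, each term is the sum of the two before it: 6, 3, 9, 12, 21, 33 → 54 → 87.
Bins: 5, 10, 20, 40, 80, 160 → 320 → 640 (×2 each step).
Putting the parts together: 54 crates, 320 bins and then 87 crates, 640 bins.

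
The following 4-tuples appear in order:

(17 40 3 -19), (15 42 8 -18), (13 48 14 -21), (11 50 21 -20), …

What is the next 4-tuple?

First component: −2 each step, so 17, 15, 13, 11 → 9.
Second component: alternating steps +2, +6, +2, +6, …, so 40, 42, 48, 50 → 56.
Third component goes 3, 8, 14, 21 → 29 (differences are 5, 6, 7, … (increasing by 1 each time)).
Fourth component — alternating steps +1, −3, +1, −3, …: -19, -18, -21, -20 → -23.
Putting it together: (9 56 29 -23).

(9 56 29 -23)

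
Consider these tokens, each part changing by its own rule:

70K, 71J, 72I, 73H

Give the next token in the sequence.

First component: +1 each step; 70, 71, 72, 73 → 74.
For the letter, letters move back 1 place in the alphabet: K, J, I, H → G.
So the next token is 74G.

74G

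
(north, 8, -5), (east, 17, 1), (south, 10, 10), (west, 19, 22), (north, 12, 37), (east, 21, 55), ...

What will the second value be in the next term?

14

Direction — repeats north → east → south → west: north, east, south, west, north, east → south.
Second value — alternating steps +9, −7, +9, −7, …: 8, 17, 10, 19, 12, 21 → 14.
Third value — differences are 6, 9, 12, … (increasing by 3 each time): -5, 1, 10, 22, 37, 55 → 76.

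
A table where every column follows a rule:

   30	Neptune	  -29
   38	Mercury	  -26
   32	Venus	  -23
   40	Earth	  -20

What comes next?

34  Mars  -17

For the first component, alternating steps +8, −6, +8, −6, …: 30, 38, 32, 40 → 34.
Planet — runs through the planets Mercury→Neptune: Neptune, Mercury, Venus, Earth → Mars.
Third component: -29, -26, -23, -20 → -17 (+3 each step).
So the next line is 34  Mars  -17.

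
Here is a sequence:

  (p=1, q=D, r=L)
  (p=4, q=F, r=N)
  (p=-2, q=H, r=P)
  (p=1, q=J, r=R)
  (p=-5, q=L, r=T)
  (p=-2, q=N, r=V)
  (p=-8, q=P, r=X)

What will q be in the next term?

P — alternating steps +3, −6, +3, −6, …: 1, 4, -2, 1, -5, -2, -8 → -5.
Q — letters move forward 2 places in the alphabet: D, F, H, J, L, N, P → R.
R: letters move forward 2 places in the alphabet; L, N, P, R, T, V, X → Z.

R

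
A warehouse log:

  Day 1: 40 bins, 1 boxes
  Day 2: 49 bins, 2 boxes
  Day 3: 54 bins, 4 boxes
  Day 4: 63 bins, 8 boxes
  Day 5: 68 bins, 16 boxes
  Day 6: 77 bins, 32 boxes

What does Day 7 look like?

82 bins, 64 boxes

Bins: 40, 49, 54, 63, 68, 77 → 82 (alternating steps +9, +5, +9, +5, …).
Boxes: 1, 2, 4, 8, 16, 32 → 64 (×2 each step).
Putting it together: 82 bins, 64 boxes.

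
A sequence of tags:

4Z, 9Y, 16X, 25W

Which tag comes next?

First component: perfect squares: 2², 3², 4², …, so 4, 9, 16, 25 → 36.
Letter goes Z, Y, X, W → V (letters move back 1 place in the alphabet).
Putting it together: 36V.

36V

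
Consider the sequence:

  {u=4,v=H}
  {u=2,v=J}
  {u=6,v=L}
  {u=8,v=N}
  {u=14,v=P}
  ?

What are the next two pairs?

U goes 4, 2, 6, 8, 14 → 22 → 36 (each term is the sum of the two before it).
V: H, J, L, N, P → R → T (letters move forward 2 places in the alphabet).
So the next two pairs are {u=22,v=R} and {u=36,v=T}.

{u=22,v=R}, {u=36,v=T}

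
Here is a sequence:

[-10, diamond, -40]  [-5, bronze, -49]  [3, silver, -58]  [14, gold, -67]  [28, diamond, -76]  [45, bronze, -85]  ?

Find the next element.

First entry — differences are 5, 8, 11, … (increasing by 3 each time): -10, -5, 3, 14, 28, 45 → 65.
Rank goes diamond, bronze, silver, gold, diamond, bronze → silver (repeats diamond → bronze → silver → gold).
For the third entry, −9 each step: -40, -49, -58, -67, -76, -85 → -94.
Putting it together: [65, silver, -94].

[65, silver, -94]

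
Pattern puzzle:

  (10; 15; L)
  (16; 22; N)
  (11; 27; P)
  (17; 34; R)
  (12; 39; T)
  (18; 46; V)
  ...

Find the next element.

(13; 51; X)

First entry: alternating steps +6, −5, +6, −5, …; 10, 16, 11, 17, 12, 18 → 13.
Second entry: alternating steps +7, +5, +7, +5, …; 15, 22, 27, 34, 39, 46 → 51.
Letter — letters move forward 2 places in the alphabet: L, N, P, R, T, V → X.
So the next element is (13; 51; X).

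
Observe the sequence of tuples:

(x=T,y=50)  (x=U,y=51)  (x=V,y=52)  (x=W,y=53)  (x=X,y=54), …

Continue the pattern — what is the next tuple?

X: T, U, V, W, X → Y (letters move forward 1 place in the alphabet).
Y: 50, 51, 52, 53, 54 → 55 (+1 each step).
Combining the parts gives (x=Y,y=55).

(x=Y,y=55)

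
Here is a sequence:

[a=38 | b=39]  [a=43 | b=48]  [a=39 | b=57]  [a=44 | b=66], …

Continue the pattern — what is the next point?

[a=40 | b=75]

A: 38, 43, 39, 44 → 40 (alternating steps +5, −4, +5, −4, …).
B goes 39, 48, 57, 66 → 75 (+9 each step).
Putting it together: [a=40 | b=75].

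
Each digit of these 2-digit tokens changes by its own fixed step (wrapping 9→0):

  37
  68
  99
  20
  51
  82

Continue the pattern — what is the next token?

13

First digit goes 3, 6, 9, 2, 5, 8 → 1 (+3 each step, mod 10).
Second digit: 7, 8, 9, 0, 1, 2 → 3 (+1 each step, mod 10).
Combining the parts gives 13.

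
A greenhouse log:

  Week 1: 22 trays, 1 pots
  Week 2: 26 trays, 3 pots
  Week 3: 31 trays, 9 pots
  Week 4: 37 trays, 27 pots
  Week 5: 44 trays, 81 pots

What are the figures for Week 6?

52 trays, 243 pots

Trays goes 22, 26, 31, 37, 44 → 52 (differences are 4, 5, 6, … (increasing by 1 each time)).
Pots: 1, 3, 9, 27, 81 → 243 (×3 each step).
So the next line is 52 trays, 243 pots.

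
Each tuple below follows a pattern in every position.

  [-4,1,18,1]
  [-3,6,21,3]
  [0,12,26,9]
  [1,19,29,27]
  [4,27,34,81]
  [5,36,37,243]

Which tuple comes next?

First component: alternating steps +1, +3, +1, +3, …; -4, -3, 0, 1, 4, 5 → 8.
Second component goes 1, 6, 12, 19, 27, 36 → 46 (differences are 5, 6, 7, … (increasing by 1 each time)).
Third component goes 18, 21, 26, 29, 34, 37 → 42 (alternating steps +3, +5, +3, +5, …).
Fourth component: 1, 3, 9, 27, 81, 243 → 729 (×3 each step).
Combining the parts gives [8,46,42,729].

[8,46,42,729]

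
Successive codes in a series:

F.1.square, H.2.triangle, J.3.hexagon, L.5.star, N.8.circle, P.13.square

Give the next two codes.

Letter: letters move forward 2 places in the alphabet, so F, H, J, L, N, P → R → T.
Second component: each term is the sum of the two before it, so 1, 2, 3, 5, 8, 13 → 21 → 34.
Shape: square, triangle, hexagon, star, circle, square → triangle → hexagon (repeats square → triangle → hexagon → star → circle).
So the next two codes are R.21.triangle and T.34.hexagon.

R.21.triangle then T.34.hexagon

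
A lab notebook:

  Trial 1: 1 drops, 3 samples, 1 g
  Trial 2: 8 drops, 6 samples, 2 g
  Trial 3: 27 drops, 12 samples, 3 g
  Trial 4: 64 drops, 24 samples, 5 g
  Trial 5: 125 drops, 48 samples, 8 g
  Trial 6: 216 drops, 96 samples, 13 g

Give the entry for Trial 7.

343 drops, 192 samples, 21 g

Drops — perfect cubes: 1³, 2³, 3³, …: 1, 8, 27, 64, 125, 216 → 343.
Samples: 3, 6, 12, 24, 48, 96 → 192 (×2 each step).
G: each term is the sum of the two before it; 1, 2, 3, 5, 8, 13 → 21.
Putting it together: 343 drops, 192 samples, 21 g.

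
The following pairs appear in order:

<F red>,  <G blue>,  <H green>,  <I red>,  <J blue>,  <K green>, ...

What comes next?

Letter — letters move forward 1 place in the alphabet: F, G, H, I, J, K → L.
Colour: red, blue, green, red, blue, green → red (repeats red → blue → green).
Combining the parts gives <L red>.

<L red>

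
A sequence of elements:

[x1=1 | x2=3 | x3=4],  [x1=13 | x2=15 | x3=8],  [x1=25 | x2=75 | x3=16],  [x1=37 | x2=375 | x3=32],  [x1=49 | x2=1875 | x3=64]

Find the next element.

X1 goes 1, 13, 25, 37, 49 → 61 (+12 each step).
For the x2, ×5 each step: 3, 15, 75, 375, 1875 → 9375.
X3 goes 4, 8, 16, 32, 64 → 128 (×2 each step).
Putting it together: [x1=61 | x2=9375 | x3=128].

[x1=61 | x2=9375 | x3=128]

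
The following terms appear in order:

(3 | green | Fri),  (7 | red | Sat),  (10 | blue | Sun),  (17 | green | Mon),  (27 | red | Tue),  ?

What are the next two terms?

First entry — each term is the sum of the two before it: 3, 7, 10, 17, 27 → 44 → 71.
Colour — repeats green → red → blue: green, red, blue, green, red → blue → green.
Day: runs through the weekdays Mon→Sun; Fri, Sat, Sun, Mon, Tue → Wed → Thu.
So the next two terms are (44 | blue | Wed) and (71 | green | Thu).

(44 | blue | Wed), (71 | green | Thu)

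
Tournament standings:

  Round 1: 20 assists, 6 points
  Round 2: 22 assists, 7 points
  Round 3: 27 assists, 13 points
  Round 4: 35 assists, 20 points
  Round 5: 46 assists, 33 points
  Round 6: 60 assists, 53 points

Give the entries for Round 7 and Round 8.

For the assists, differences are 2, 5, 8, … (increasing by 3 each time): 20, 22, 27, 35, 46, 60 → 77 → 97.
Points goes 6, 7, 13, 20, 33, 53 → 86 → 139 (each term is the sum of the two before it).
So the next two records are 77 assists, 86 points and 97 assists, 139 points.

77 assists, 86 points; 97 assists, 139 points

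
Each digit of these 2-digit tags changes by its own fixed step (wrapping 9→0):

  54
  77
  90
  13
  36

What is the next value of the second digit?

9

Second digit: +3 each step, mod 10, so 4, 7, 0, 3, 6 → 9.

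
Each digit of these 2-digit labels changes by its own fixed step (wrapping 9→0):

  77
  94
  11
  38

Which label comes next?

55

First digit — +2 each step, mod 10: 7, 9, 1, 3 → 5.
Second digit: 7, 4, 1, 8 → 5 (−3 each step, mod 10).
So the next label is 55.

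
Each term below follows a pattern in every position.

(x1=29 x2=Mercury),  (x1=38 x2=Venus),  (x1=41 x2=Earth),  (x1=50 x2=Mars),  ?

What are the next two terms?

(x1=53 x2=Jupiter), (x1=62 x2=Saturn)

X1: 29, 38, 41, 50 → 53 → 62 (alternating steps +9, +3, +9, +3, …).
X2: runs through the planets Mercury→Neptune, so Mercury, Venus, Earth, Mars → Jupiter → Saturn.
Putting the parts together: (x1=53 x2=Jupiter) and then (x1=62 x2=Saturn).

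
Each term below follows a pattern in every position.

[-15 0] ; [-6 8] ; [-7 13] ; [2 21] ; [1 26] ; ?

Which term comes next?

For the first component, alternating steps +9, −1, +9, −1, …: -15, -6, -7, 2, 1 → 10.
Second component: 0, 8, 13, 21, 26 → 34 (alternating steps +8, +5, +8, +5, …).
Putting it together: [10 34].

[10 34]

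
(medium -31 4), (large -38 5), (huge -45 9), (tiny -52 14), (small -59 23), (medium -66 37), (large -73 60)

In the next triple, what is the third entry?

Third entry: each term is the sum of the two before it, so 4, 5, 9, 14, 23, 37, 60 → 97.

97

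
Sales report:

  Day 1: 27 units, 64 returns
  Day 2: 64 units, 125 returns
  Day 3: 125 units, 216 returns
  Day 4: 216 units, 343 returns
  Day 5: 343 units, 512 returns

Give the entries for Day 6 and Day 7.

Units: perfect cubes: 3³, 4³, 5³, …, so 27, 64, 125, 216, 343 → 512 → 729.
Returns: perfect cubes: 4³, 5³, 6³, …, so 64, 125, 216, 343, 512 → 729 → 1000.
Putting the parts together: 512 units, 729 returns and then 729 units, 1000 returns.

512 units, 729 returns; 729 units, 1000 returns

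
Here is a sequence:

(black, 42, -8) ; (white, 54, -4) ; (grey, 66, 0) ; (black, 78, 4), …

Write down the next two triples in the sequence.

Shade — repeats black → white → grey: black, white, grey, black → white → grey.
Second value goes 42, 54, 66, 78 → 90 → 102 (+12 each step).
For the third value, +4 each step: -8, -4, 0, 4 → 8 → 12.
So the next two triples are (white, 90, 8) and (grey, 102, 12).

(white, 90, 8), (grey, 102, 12)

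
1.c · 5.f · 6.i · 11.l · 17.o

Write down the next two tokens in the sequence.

First component goes 1, 5, 6, 11, 17 → 28 → 45 (each term is the sum of the two before it).
Letter: letters move forward 3 places in the alphabet, so c, f, i, l, o → r → u.
Putting the parts together: 28.r and then 45.u.

28.r, 45.u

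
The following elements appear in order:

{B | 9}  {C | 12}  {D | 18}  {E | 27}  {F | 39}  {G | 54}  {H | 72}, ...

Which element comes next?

{I | 93}

Letter: letters move forward 1 place in the alphabet; B, C, D, E, F, G, H → I.
For the second component, differences are 3, 6, 9, … (increasing by 3 each time): 9, 12, 18, 27, 39, 54, 72 → 93.
Combining the parts gives {I | 93}.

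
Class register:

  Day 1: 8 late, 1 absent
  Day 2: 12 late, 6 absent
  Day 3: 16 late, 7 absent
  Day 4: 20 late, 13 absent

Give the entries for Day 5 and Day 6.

Late: +4 each step; 8, 12, 16, 20 → 24 → 28.
For the absent, each term is the sum of the two before it: 1, 6, 7, 13 → 20 → 33.
So the next two lines are 24 late, 20 absent and 28 late, 33 absent.

24 late, 20 absent; 28 late, 33 absent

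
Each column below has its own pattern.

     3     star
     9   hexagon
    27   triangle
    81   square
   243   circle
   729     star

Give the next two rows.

First component — ×3 each step: 3, 9, 27, 81, 243, 729 → 2187 → 6561.
Shape: star, hexagon, triangle, square, circle, star → hexagon → triangle (repeats star → hexagon → triangle → square → circle).
Putting the parts together: 2187  hexagon and then 6561  triangle.

2187  hexagon; 6561  triangle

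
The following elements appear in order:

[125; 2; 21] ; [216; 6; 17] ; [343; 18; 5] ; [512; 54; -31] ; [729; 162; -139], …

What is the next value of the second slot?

486

Second slot: ×3 each step, so 2, 6, 18, 54, 162 → 486.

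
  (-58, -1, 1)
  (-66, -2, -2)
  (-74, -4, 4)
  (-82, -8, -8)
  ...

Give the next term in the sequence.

First part: -58, -66, -74, -82 → -90 (−8 each step).
Second part: ×2 each step, so -1, -2, -4, -8 → -16.
Third part: ×(-2) each step; 1, -2, 4, -8 → 16.
Putting it together: (-90, -16, 16).

(-90, -16, 16)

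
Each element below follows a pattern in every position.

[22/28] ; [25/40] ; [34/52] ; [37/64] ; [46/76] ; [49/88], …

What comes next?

[58/100]

First part — alternating steps +3, +9, +3, +9, …: 22, 25, 34, 37, 46, 49 → 58.
Second part — +12 each step: 28, 40, 52, 64, 76, 88 → 100.
Combining the parts gives [58/100].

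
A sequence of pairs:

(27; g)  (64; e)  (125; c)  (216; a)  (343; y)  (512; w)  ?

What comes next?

(729; u)

First entry goes 27, 64, 125, 216, 343, 512 → 729 (perfect cubes: 3³, 4³, 5³, …).
Letter — letters move back 2 places in the alphabet, wrapping A→Z: g, e, c, a, y, w → u.
So the next pair is (729; u).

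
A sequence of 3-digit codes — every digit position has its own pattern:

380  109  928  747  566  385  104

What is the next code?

First digit — −2 each step, mod 10: 3, 1, 9, 7, 5, 3, 1 → 9.
Second digit: +2 each step, mod 10, so 8, 0, 2, 4, 6, 8, 0 → 2.
For the third digit, −1 each step, mod 10: 0, 9, 8, 7, 6, 5, 4 → 3.
So the next code is 923.

923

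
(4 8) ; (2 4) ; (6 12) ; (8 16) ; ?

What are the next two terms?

First part goes 4, 2, 6, 8 → 14 → 22 (each term is the sum of the two before it).
Second part: always 2 × the first part, so 8, 4, 12, 16 → 28 → 44.
Putting the parts together: (14 28) and then (22 44).

(14 28), (22 44)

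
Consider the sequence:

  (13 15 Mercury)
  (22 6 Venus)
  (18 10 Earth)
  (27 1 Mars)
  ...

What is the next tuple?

First coordinate goes 13, 22, 18, 27 → 23 (alternating steps +9, −4, +9, −4, …).
Second coordinate — together with the first coordinate always sums to 28: 15, 6, 10, 1 → 5.
Planet — runs through the planets Mercury→Neptune: Mercury, Venus, Earth, Mars → Jupiter.
Combining the parts gives (23 5 Jupiter).

(23 5 Jupiter)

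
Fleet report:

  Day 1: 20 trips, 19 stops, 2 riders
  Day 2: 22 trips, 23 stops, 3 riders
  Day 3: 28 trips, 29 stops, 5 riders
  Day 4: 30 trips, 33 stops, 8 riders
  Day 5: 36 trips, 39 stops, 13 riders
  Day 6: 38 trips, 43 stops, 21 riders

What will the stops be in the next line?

Stops goes 19, 23, 29, 33, 39, 43 → 49 (alternating steps +4, +6, +4, +6, …).

49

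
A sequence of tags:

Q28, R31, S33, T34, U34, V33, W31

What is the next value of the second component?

28

Second component goes 28, 31, 33, 34, 34, 33, 31 → 28 (differences are 3, 2, 1, … (decreasing by 1 each time)).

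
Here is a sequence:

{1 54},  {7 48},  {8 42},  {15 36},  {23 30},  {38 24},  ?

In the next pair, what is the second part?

Second part: −6 each step; 54, 48, 42, 36, 30, 24 → 18.

18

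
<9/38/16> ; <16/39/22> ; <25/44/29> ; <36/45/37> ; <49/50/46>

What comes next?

For the first entry, perfect squares: 3², 4², 5², …: 9, 16, 25, 36, 49 → 64.
Second entry — alternating steps +1, +5, +1, +5, …: 38, 39, 44, 45, 50 → 51.
Third entry: differences are 6, 7, 8, … (increasing by 1 each time); 16, 22, 29, 37, 46 → 56.
Combining the parts gives <64/51/56>.

<64/51/56>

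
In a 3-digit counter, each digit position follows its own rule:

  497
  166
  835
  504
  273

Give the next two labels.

First digit: −3 each step, mod 10; 4, 1, 8, 5, 2 → 9 → 6.
Second digit: 9, 6, 3, 0, 7 → 4 → 1 (−3 each step, mod 10).
Third digit: 7, 6, 5, 4, 3 → 2 → 1 (−1 each step, mod 10).
Putting the parts together: 942 and then 611.

942, 611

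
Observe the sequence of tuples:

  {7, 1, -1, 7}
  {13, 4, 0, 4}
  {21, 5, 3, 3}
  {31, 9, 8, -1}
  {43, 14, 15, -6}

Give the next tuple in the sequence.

{57, 23, 24, -15}

For the first slot, differences are 6, 8, 10, … (increasing by 2 each time): 7, 13, 21, 31, 43 → 57.
Second slot: each term is the sum of the two before it; 1, 4, 5, 9, 14 → 23.
Third slot — differences are 1, 3, 5, … (increasing by 2 each time): -1, 0, 3, 8, 15 → 24.
Fourth slot: together with the second slot always sums to 8; 7, 4, 3, -1, -6 → -15.
Putting it together: {57, 23, 24, -15}.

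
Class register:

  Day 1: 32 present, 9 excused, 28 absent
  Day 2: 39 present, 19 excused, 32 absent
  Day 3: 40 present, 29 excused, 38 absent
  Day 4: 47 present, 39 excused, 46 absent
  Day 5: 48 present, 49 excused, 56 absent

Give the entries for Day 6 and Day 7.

For the present, alternating steps +7, +1, +7, +1, …: 32, 39, 40, 47, 48 → 55 → 56.
Excused — +10 each step: 9, 19, 29, 39, 49 → 59 → 69.
For the absent, differences are 4, 6, 8, … (increasing by 2 each time): 28, 32, 38, 46, 56 → 68 → 82.
So the next two rows are 55 present, 59 excused, 68 absent and 56 present, 69 excused, 82 absent.

55 present, 59 excused, 68 absent; 56 present, 69 excused, 82 absent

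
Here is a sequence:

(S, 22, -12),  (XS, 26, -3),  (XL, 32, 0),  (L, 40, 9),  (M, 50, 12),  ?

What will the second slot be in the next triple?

For the second slot, differences are 4, 6, 8, … (increasing by 2 each time): 22, 26, 32, 40, 50 → 62.

62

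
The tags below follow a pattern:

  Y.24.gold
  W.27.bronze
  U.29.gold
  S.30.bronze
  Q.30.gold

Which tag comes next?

O.29.bronze

Letter: letters move back 2 places in the alphabet, so Y, W, U, S, Q → O.
Second component: 24, 27, 29, 30, 30 → 29 (differences are 3, 2, 1, … (decreasing by 1 each time)).
Rank: gold, bronze, gold, bronze, gold → bronze (alternates gold ↔ bronze).
Combining the parts gives O.29.bronze.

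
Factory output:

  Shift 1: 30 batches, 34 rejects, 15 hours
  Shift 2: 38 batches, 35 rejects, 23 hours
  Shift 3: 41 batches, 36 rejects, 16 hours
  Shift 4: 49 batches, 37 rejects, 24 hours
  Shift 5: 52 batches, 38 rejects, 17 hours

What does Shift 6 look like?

Batches: 30, 38, 41, 49, 52 → 60 (alternating steps +8, +3, +8, +3, …).
Rejects: +1 each step; 34, 35, 36, 37, 38 → 39.
Hours: alternating steps +8, −7, +8, −7, …; 15, 23, 16, 24, 17 → 25.
So the next row is 60 batches, 39 rejects, 25 hours.

60 batches, 39 rejects, 25 hours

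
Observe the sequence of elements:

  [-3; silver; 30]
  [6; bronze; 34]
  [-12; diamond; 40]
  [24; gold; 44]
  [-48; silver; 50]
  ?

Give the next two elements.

First part — ×(-2) each step: -3, 6, -12, 24, -48 → 96 → -192.
Rank goes silver, bronze, diamond, gold, silver → bronze → diamond (repeats silver → bronze → diamond → gold).
Third part: 30, 34, 40, 44, 50 → 54 → 60 (alternating steps +4, +6, +4, +6, …).
So the next two elements are [96; bronze; 54] and [-192; diamond; 60].

[96; bronze; 54], [-192; diamond; 60]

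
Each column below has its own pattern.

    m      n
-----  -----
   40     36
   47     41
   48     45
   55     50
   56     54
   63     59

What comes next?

64  63

For the column m, alternating steps +7, +1, +7, +1, …: 40, 47, 48, 55, 56, 63 → 64.
Column n: alternating steps +5, +4, +5, +4, …, so 36, 41, 45, 50, 54, 59 → 63.
Putting it together: 64  63.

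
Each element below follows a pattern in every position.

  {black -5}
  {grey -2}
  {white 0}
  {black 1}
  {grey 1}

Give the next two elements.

Shade: black, grey, white, black, grey → white → black (repeats black → grey → white).
Second coordinate: differences are 3, 2, 1, … (decreasing by 1 each time), so -5, -2, 0, 1, 1 → 0 → -2.
Putting the parts together: {white 0} and then {black -2}.

{white 0}, {black -2}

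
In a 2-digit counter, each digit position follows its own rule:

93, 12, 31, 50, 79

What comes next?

98

First digit: +2 each step, mod 10; 9, 1, 3, 5, 7 → 9.
Second digit: 3, 2, 1, 0, 9 → 8 (−1 each step, mod 10).
Putting it together: 98.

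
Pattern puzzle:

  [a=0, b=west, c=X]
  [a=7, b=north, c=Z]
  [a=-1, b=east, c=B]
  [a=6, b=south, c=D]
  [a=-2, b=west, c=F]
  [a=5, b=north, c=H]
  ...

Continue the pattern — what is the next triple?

[a=-3, b=east, c=J]

A: 0, 7, -1, 6, -2, 5 → -3 (alternating steps +7, −8, +7, −8, …).
B: repeats west → north → east → south; west, north, east, south, west, north → east.
C: X, Z, B, D, F, H → J (letters move forward 2 places in the alphabet, wrapping Z→A).
Putting it together: [a=-3, b=east, c=J].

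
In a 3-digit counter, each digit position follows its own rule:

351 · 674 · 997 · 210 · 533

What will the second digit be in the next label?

5

For the first digit, +3 each step, mod 10: 3, 6, 9, 2, 5 → 8.
For the second digit, +2 each step, mod 10: 5, 7, 9, 1, 3 → 5.
Third digit goes 1, 4, 7, 0, 3 → 6 (+3 each step, mod 10).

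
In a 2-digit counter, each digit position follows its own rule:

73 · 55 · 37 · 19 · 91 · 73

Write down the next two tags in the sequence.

55, 37

First digit: 7, 5, 3, 1, 9, 7 → 5 → 3 (−2 each step, mod 10).
Second digit goes 3, 5, 7, 9, 1, 3 → 5 → 7 (+2 each step, mod 10).
Putting the parts together: 55 and then 37.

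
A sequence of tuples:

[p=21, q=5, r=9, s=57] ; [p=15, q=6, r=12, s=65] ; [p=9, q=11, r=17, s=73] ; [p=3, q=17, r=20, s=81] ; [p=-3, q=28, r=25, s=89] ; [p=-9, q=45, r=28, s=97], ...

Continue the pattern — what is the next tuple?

[p=-15, q=73, r=33, s=105]

P goes 21, 15, 9, 3, -3, -9 → -15 (−6 each step).
Q: each term is the sum of the two before it; 5, 6, 11, 17, 28, 45 → 73.
R: 9, 12, 17, 20, 25, 28 → 33 (alternating steps +3, +5, +3, +5, …).
S: 57, 65, 73, 81, 89, 97 → 105 (+8 each step).
Combining the parts gives [p=-15, q=73, r=33, s=105].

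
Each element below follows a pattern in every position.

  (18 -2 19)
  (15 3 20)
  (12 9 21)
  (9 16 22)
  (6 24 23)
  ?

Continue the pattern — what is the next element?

First slot: 18, 15, 12, 9, 6 → 3 (−3 each step).
For the second slot, differences are 5, 6, 7, … (increasing by 1 each time): -2, 3, 9, 16, 24 → 33.
Third slot: +1 each step, so 19, 20, 21, 22, 23 → 24.
Combining the parts gives (3 33 24).

(3 33 24)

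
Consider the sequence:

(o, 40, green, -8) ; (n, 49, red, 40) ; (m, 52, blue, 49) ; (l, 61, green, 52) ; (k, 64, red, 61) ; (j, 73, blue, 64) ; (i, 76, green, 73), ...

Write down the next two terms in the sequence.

(h, 85, red, 76), (g, 88, blue, 85)

Letter goes o, n, m, l, k, j, i → h → g (letters move back 1 place in the alphabet).
Second slot: 40, 49, 52, 61, 64, 73, 76 → 85 → 88 (alternating steps +9, +3, +9, +3, …).
Colour: repeats green → red → blue, so green, red, blue, green, red, blue, green → red → blue.
Fourth slot — always the previous value of the second slot: -8, 40, 49, 52, 61, 64, 73 → 76 → 85.
Putting the parts together: (h, 85, red, 76) and then (g, 88, blue, 85).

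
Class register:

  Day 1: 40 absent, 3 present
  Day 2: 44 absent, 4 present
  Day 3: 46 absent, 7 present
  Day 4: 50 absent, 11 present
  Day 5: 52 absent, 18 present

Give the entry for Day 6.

Absent: 40, 44, 46, 50, 52 → 56 (alternating steps +4, +2, +4, +2, …).
Present: 3, 4, 7, 11, 18 → 29 (each term is the sum of the two before it).
So the next line is 56 absent, 29 present.

56 absent, 29 present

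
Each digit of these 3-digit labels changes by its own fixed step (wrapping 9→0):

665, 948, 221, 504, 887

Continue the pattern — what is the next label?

160

First digit goes 6, 9, 2, 5, 8 → 1 (+3 each step, mod 10).
For the second digit, −2 each step, mod 10: 6, 4, 2, 0, 8 → 6.
For the third digit, +3 each step, mod 10: 5, 8, 1, 4, 7 → 0.
Putting it together: 160.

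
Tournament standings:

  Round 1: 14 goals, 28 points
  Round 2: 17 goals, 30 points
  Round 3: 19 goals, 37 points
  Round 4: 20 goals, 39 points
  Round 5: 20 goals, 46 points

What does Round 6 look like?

Goals — differences are 3, 2, 1, … (decreasing by 1 each time): 14, 17, 19, 20, 20 → 19.
Points — alternating steps +2, +7, +2, +7, …: 28, 30, 37, 39, 46 → 48.
Combining the parts gives 19 goals, 48 points.

19 goals, 48 points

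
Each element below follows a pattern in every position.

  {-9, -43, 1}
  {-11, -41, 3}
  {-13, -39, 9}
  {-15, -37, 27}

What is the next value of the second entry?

-35

Second entry: +2 each step, so -43, -41, -39, -37 → -35.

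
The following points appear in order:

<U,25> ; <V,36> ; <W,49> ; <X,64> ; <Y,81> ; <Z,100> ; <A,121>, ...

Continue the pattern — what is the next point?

<B,144>

Letter: letters move forward 1 place in the alphabet, wrapping Z→A, so U, V, W, X, Y, Z, A → B.
Second component: 25, 36, 49, 64, 81, 100, 121 → 144 (perfect squares: 5², 6², 7², …).
So the next point is <B,144>.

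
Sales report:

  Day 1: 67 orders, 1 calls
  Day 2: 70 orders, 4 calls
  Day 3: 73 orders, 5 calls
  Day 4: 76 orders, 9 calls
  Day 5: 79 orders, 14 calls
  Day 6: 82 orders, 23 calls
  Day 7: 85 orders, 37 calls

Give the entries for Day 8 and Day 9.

88 orders, 60 calls; 91 orders, 97 calls

Orders: 67, 70, 73, 76, 79, 82, 85 → 88 → 91 (+3 each step).
For the calls, each term is the sum of the two before it: 1, 4, 5, 9, 14, 23, 37 → 60 → 97.
Putting the parts together: 88 orders, 60 calls and then 91 orders, 97 calls.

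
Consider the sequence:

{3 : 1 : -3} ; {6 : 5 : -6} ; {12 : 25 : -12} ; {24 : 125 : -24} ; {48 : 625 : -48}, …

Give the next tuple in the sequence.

First coordinate: 3, 6, 12, 24, 48 → 96 (×2 each step).
Second coordinate: ×5 each step; 1, 5, 25, 125, 625 → 3125.
Third coordinate: always the negative of the first coordinate; -3, -6, -12, -24, -48 → -96.
Combining the parts gives {96 : 3125 : -96}.

{96 : 3125 : -96}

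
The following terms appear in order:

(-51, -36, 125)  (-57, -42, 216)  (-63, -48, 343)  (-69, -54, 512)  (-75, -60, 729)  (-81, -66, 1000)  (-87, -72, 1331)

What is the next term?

(-93, -78, 1728)

First part — −6 each step: -51, -57, -63, -69, -75, -81, -87 → -93.
Second part goes -36, -42, -48, -54, -60, -66, -72 → -78 (−6 each step).
For the third part, perfect cubes: 5³, 6³, 7³, …: 125, 216, 343, 512, 729, 1000, 1331 → 1728.
Putting it together: (-93, -78, 1728).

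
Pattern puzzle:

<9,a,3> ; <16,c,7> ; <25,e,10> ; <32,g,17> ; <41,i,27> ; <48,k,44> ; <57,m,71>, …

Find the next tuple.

First part: alternating steps +7, +9, +7, +9, …; 9, 16, 25, 32, 41, 48, 57 → 64.
Letter — letters move forward 2 places in the alphabet: a, c, e, g, i, k, m → o.
Third part — each term is the sum of the two before it: 3, 7, 10, 17, 27, 44, 71 → 115.
So the next tuple is <64,o,115>.

<64,o,115>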